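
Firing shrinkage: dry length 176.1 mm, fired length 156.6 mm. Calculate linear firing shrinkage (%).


FS = (176.1 - 156.6) / 176.1 * 100 = 11.07%

11.07


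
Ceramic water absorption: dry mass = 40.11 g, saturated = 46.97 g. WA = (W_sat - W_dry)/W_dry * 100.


WA = (46.97 - 40.11) / 40.11 * 100 = 17.1%

17.1


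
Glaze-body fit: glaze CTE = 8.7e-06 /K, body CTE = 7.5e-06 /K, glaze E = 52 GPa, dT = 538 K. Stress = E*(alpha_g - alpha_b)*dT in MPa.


Stress = 52*1000*(8.7e-06 - 7.5e-06)*538 = 33.6 MPa

33.6


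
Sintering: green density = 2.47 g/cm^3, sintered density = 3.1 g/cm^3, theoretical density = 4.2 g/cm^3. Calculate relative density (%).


Relative = 3.1 / 4.2 * 100 = 73.8%

73.8


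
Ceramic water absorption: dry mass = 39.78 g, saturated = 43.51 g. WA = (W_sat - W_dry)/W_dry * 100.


WA = (43.51 - 39.78) / 39.78 * 100 = 9.38%

9.38


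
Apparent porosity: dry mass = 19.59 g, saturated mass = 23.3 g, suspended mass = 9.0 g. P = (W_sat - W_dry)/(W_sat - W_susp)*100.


P = (23.3 - 19.59) / (23.3 - 9.0) * 100 = 3.71 / 14.3 * 100 = 25.9%

25.9


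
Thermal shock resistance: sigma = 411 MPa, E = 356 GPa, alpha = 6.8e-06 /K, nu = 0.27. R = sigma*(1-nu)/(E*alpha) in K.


R = 411*(1-0.27)/(356*1000*6.8e-06) = 124 K

124


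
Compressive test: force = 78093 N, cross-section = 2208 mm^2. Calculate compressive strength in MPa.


CS = 78093 / 2208 = 35.4 MPa

35.4


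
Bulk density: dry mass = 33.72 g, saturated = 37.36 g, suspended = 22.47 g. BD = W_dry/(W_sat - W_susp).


BD = 33.72 / (37.36 - 22.47) = 33.72 / 14.89 = 2.265 g/cm^3

2.265


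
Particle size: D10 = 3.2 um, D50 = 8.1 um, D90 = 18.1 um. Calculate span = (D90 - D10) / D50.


Span = (18.1 - 3.2) / 8.1 = 14.9 / 8.1 = 1.84

1.84


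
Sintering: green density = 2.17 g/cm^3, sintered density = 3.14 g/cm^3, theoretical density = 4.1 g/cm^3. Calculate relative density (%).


Relative = 3.14 / 4.1 * 100 = 76.6%

76.6


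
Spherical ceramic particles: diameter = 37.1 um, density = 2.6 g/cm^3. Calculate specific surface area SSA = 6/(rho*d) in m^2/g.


SSA = 6 / (2.6 * 37.1) = 0.062 m^2/g

0.062


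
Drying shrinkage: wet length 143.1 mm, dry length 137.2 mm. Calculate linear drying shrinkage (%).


DS = (143.1 - 137.2) / 143.1 * 100 = 4.12%

4.12


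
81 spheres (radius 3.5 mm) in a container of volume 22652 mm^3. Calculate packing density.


V_sphere = 4/3*pi*3.5^3 = 179.5944 mm^3
Total V = 81*179.5944 = 14547.1464 mm^3
PD = 14547.1464 / 22652 = 0.642

0.642


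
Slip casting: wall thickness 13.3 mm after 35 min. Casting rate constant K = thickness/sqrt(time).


K = 13.3 / sqrt(35) = 13.3 / 5.9161 = 2.248 mm/min^0.5

2.248


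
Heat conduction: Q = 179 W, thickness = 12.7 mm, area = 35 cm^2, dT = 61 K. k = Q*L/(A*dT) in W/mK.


k = 179*12.7/1000/(35/10000*61) = 10.65 W/mK

10.65


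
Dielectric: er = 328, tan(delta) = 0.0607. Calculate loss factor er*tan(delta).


Loss = 328 * 0.0607 = 19.91

19.91


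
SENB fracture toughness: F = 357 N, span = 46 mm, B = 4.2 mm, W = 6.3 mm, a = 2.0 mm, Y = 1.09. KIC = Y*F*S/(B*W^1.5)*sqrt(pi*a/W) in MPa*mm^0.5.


KIC = 1.09*357*46/(4.2*6.3^1.5)*sqrt(pi*2.0/6.3) = 269.16

269.16


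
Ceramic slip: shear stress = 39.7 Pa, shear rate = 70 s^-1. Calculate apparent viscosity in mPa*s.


eta = tau/gamma * 1000 = 39.7/70 * 1000 = 567.1 mPa*s

567.1


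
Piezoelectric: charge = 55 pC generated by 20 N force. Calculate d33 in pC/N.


d33 = 55 / 20 = 2.8 pC/N

2.8


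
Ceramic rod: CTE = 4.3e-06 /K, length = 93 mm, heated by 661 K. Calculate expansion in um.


dL = 4.3e-06 * 93 * 661 * 1000 = 264.334 um

264.334


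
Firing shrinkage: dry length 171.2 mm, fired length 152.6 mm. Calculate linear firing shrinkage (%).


FS = (171.2 - 152.6) / 171.2 * 100 = 10.86%

10.86


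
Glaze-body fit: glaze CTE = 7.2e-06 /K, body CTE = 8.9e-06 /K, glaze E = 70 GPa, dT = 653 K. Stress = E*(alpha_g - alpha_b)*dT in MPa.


Stress = 70*1000*(7.2e-06 - 8.9e-06)*653 = -77.7 MPa

-77.7


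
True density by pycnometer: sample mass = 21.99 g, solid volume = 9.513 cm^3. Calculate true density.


TD = 21.99 / 9.513 = 2.312 g/cm^3

2.312


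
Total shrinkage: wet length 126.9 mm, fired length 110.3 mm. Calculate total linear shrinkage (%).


TS = (126.9 - 110.3) / 126.9 * 100 = 13.08%

13.08


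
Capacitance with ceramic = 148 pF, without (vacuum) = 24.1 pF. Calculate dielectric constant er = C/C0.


er = 148 / 24.1 = 6.14

6.14


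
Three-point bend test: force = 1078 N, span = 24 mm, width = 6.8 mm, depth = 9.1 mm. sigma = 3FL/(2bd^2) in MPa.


sigma = 3*1078*24/(2*6.8*9.1^2) = 68.9 MPa

68.9


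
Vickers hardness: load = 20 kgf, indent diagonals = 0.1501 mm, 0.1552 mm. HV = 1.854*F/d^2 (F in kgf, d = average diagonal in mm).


d_avg = (0.1501+0.1552)/2 = 0.15265 mm
HV = 1.854*20/0.15265^2 = 1591

1591


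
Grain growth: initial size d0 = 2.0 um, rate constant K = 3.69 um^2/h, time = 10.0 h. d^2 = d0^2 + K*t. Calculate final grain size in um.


d^2 = 2.0^2 + 3.69*10.0 = 40.9
d = sqrt(40.9) = 6.4 um

6.4


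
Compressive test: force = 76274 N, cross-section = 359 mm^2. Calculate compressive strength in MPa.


CS = 76274 / 359 = 212.5 MPa

212.5


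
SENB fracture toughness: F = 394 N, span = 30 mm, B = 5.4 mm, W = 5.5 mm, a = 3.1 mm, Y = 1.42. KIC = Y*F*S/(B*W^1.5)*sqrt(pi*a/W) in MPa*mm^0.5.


KIC = 1.42*394*30/(5.4*5.5^1.5)*sqrt(pi*3.1/5.5) = 320.66

320.66


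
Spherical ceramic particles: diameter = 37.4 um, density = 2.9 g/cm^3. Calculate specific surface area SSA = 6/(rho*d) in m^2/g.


SSA = 6 / (2.9 * 37.4) = 0.055 m^2/g

0.055


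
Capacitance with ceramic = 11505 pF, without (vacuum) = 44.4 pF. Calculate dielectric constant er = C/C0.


er = 11505 / 44.4 = 259.12

259.12


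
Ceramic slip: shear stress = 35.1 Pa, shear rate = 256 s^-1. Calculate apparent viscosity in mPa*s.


eta = tau/gamma * 1000 = 35.1/256 * 1000 = 137.1 mPa*s

137.1


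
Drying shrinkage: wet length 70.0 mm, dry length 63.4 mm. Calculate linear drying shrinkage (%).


DS = (70.0 - 63.4) / 70.0 * 100 = 9.43%

9.43


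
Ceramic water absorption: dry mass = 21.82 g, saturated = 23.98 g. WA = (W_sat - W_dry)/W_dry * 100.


WA = (23.98 - 21.82) / 21.82 * 100 = 9.9%

9.9


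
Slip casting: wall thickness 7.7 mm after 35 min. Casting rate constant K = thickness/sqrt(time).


K = 7.7 / sqrt(35) = 7.7 / 5.9161 = 1.302 mm/min^0.5

1.302


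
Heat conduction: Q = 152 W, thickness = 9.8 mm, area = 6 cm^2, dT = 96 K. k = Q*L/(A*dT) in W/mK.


k = 152*9.8/1000/(6/10000*96) = 25.86 W/mK

25.86


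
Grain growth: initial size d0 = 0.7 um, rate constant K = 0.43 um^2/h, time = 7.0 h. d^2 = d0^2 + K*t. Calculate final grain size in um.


d^2 = 0.7^2 + 0.43*7.0 = 3.5
d = sqrt(3.5) = 1.87 um

1.87


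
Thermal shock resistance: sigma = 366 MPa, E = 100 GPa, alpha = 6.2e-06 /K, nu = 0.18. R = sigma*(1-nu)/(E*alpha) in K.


R = 366*(1-0.18)/(100*1000*6.2e-06) = 484 K

484


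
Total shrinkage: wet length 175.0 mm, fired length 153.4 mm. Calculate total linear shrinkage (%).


TS = (175.0 - 153.4) / 175.0 * 100 = 12.34%

12.34


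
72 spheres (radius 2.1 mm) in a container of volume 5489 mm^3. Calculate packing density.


V_sphere = 4/3*pi*2.1^3 = 38.7924 mm^3
Total V = 72*38.7924 = 2793.0528 mm^3
PD = 2793.0528 / 5489 = 0.509

0.509


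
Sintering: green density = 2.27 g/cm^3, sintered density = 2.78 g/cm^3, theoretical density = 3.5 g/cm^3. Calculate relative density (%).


Relative = 2.78 / 3.5 * 100 = 79.4%

79.4


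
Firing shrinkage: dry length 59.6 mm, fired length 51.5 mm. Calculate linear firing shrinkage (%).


FS = (59.6 - 51.5) / 59.6 * 100 = 13.59%

13.59


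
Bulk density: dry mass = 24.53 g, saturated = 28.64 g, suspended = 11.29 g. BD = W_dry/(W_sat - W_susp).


BD = 24.53 / (28.64 - 11.29) = 24.53 / 17.35 = 1.414 g/cm^3

1.414


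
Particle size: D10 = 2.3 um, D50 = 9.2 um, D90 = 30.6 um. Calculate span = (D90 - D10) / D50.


Span = (30.6 - 2.3) / 9.2 = 28.3 / 9.2 = 3.076

3.076


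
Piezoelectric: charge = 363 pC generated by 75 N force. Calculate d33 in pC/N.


d33 = 363 / 75 = 4.8 pC/N

4.8


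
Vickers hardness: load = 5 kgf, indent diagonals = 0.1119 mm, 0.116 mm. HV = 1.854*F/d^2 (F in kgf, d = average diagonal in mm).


d_avg = (0.1119+0.116)/2 = 0.11395 mm
HV = 1.854*5/0.11395^2 = 714

714


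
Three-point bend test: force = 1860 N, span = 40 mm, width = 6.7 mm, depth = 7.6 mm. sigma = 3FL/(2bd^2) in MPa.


sigma = 3*1860*40/(2*6.7*7.6^2) = 288.4 MPa

288.4


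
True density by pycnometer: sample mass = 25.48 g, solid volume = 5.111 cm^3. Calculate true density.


TD = 25.48 / 5.111 = 4.985 g/cm^3

4.985


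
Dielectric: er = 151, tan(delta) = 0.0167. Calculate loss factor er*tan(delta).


Loss = 151 * 0.0167 = 2.522

2.522


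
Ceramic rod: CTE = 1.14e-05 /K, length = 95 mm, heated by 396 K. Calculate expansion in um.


dL = 1.14e-05 * 95 * 396 * 1000 = 428.868 um

428.868


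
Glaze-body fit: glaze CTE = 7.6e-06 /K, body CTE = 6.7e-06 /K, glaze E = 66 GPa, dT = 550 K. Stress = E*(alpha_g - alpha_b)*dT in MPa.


Stress = 66*1000*(7.6e-06 - 6.7e-06)*550 = 32.7 MPa

32.7


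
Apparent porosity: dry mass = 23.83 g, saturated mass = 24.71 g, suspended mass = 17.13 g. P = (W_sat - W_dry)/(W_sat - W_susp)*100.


P = (24.71 - 23.83) / (24.71 - 17.13) * 100 = 0.88 / 7.58 * 100 = 11.6%

11.6


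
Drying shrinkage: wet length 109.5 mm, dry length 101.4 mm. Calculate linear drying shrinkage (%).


DS = (109.5 - 101.4) / 109.5 * 100 = 7.4%

7.4


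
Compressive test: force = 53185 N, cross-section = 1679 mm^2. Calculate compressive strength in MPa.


CS = 53185 / 1679 = 31.7 MPa

31.7


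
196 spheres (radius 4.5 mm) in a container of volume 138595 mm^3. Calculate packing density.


V_sphere = 4/3*pi*4.5^3 = 381.7035 mm^3
Total V = 196*381.7035 = 74813.886 mm^3
PD = 74813.886 / 138595 = 0.54

0.54


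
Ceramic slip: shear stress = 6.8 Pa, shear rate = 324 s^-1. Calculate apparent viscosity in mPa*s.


eta = tau/gamma * 1000 = 6.8/324 * 1000 = 21.0 mPa*s

21.0


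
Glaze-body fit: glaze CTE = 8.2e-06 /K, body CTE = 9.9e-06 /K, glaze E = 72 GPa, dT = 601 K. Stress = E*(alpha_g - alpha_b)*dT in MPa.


Stress = 72*1000*(8.2e-06 - 9.9e-06)*601 = -73.6 MPa

-73.6


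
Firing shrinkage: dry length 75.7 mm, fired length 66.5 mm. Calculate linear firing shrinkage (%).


FS = (75.7 - 66.5) / 75.7 * 100 = 12.15%

12.15


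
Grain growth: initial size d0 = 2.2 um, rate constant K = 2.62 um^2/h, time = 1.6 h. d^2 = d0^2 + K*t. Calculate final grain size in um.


d^2 = 2.2^2 + 2.62*1.6 = 9.032
d = sqrt(9.032) = 3.01 um

3.01


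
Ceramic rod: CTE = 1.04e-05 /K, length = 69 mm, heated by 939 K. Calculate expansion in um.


dL = 1.04e-05 * 69 * 939 * 1000 = 673.826 um

673.826


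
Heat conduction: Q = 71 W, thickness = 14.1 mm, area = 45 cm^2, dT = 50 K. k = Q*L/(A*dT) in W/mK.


k = 71*14.1/1000/(45/10000*50) = 4.45 W/mK

4.45


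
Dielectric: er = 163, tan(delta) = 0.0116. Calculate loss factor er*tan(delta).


Loss = 163 * 0.0116 = 1.891

1.891


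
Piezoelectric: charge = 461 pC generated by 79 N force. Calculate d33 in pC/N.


d33 = 461 / 79 = 5.8 pC/N

5.8


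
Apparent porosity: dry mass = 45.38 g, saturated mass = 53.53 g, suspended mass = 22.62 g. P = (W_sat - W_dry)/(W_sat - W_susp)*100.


P = (53.53 - 45.38) / (53.53 - 22.62) * 100 = 8.15 / 30.91 * 100 = 26.4%

26.4


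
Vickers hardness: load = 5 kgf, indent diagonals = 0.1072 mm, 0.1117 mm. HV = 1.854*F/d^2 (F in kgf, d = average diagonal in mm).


d_avg = (0.1072+0.1117)/2 = 0.10945 mm
HV = 1.854*5/0.10945^2 = 774

774


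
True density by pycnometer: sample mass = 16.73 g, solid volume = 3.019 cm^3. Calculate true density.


TD = 16.73 / 3.019 = 5.542 g/cm^3

5.542


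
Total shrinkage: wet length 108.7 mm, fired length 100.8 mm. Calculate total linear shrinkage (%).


TS = (108.7 - 100.8) / 108.7 * 100 = 7.27%

7.27


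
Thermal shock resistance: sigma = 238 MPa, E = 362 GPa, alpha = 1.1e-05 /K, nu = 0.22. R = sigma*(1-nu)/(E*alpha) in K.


R = 238*(1-0.22)/(362*1000*1.1e-05) = 47 K

47


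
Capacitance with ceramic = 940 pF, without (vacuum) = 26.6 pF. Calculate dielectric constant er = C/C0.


er = 940 / 26.6 = 35.34

35.34


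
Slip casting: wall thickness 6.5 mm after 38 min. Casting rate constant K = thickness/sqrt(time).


K = 6.5 / sqrt(38) = 6.5 / 6.1644 = 1.054 mm/min^0.5

1.054


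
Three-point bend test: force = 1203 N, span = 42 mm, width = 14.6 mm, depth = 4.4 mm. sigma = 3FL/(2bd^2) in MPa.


sigma = 3*1203*42/(2*14.6*4.4^2) = 268.1 MPa

268.1


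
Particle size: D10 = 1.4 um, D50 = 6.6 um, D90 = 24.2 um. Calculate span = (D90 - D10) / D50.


Span = (24.2 - 1.4) / 6.6 = 22.8 / 6.6 = 3.455

3.455


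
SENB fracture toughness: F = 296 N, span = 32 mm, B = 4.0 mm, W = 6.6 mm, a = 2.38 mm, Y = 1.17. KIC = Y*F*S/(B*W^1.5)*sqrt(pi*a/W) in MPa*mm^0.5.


KIC = 1.17*296*32/(4.0*6.6^1.5)*sqrt(pi*2.38/6.6) = 173.92

173.92


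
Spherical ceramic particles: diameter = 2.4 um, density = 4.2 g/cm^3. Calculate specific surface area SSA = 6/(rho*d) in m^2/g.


SSA = 6 / (4.2 * 2.4) = 0.595 m^2/g

0.595


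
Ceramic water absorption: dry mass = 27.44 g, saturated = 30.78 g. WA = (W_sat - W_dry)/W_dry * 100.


WA = (30.78 - 27.44) / 27.44 * 100 = 12.17%

12.17


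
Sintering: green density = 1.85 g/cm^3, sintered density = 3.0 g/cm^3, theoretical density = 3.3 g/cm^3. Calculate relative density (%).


Relative = 3.0 / 3.3 * 100 = 90.9%

90.9


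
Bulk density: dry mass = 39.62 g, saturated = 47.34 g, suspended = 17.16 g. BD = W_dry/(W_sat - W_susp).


BD = 39.62 / (47.34 - 17.16) = 39.62 / 30.18 = 1.313 g/cm^3

1.313


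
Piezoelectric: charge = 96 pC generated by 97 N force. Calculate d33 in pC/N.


d33 = 96 / 97 = 1.0 pC/N

1.0


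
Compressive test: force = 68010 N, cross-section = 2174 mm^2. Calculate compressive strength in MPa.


CS = 68010 / 2174 = 31.3 MPa

31.3


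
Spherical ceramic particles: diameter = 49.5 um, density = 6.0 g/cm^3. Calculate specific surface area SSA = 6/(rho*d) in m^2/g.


SSA = 6 / (6.0 * 49.5) = 0.02 m^2/g

0.02


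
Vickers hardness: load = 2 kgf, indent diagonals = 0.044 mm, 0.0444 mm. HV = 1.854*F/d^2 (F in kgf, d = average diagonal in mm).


d_avg = (0.044+0.0444)/2 = 0.0442 mm
HV = 1.854*2/0.0442^2 = 1898

1898


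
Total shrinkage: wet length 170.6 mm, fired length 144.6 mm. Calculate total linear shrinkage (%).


TS = (170.6 - 144.6) / 170.6 * 100 = 15.24%

15.24


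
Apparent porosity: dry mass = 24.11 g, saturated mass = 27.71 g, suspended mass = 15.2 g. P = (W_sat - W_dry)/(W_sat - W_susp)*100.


P = (27.71 - 24.11) / (27.71 - 15.2) * 100 = 3.6 / 12.51 * 100 = 28.8%

28.8


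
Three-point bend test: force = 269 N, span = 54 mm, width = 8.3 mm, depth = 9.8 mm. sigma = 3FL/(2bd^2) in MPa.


sigma = 3*269*54/(2*8.3*9.8^2) = 27.3 MPa

27.3


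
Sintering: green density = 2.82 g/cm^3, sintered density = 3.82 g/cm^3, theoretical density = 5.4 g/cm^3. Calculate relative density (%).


Relative = 3.82 / 5.4 * 100 = 70.7%

70.7


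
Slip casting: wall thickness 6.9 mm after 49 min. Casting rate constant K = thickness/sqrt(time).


K = 6.9 / sqrt(49) = 6.9 / 7.0 = 0.986 mm/min^0.5

0.986


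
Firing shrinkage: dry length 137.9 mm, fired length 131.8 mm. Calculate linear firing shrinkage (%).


FS = (137.9 - 131.8) / 137.9 * 100 = 4.42%

4.42


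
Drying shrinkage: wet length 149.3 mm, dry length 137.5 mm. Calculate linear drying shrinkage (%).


DS = (149.3 - 137.5) / 149.3 * 100 = 7.9%

7.9


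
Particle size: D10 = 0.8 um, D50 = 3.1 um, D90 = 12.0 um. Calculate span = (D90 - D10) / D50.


Span = (12.0 - 0.8) / 3.1 = 11.2 / 3.1 = 3.613

3.613


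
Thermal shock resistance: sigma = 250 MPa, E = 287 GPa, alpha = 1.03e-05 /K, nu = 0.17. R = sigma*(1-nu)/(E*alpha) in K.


R = 250*(1-0.17)/(287*1000*1.03e-05) = 70 K

70


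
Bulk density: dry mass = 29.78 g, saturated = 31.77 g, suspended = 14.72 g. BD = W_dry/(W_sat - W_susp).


BD = 29.78 / (31.77 - 14.72) = 29.78 / 17.05 = 1.747 g/cm^3

1.747


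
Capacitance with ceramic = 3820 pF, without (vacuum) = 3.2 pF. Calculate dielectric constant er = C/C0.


er = 3820 / 3.2 = 1193.75

1193.75


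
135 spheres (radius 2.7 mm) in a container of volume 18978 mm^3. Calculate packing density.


V_sphere = 4/3*pi*2.7^3 = 82.448 mm^3
Total V = 135*82.448 = 11130.48 mm^3
PD = 11130.48 / 18978 = 0.586

0.586


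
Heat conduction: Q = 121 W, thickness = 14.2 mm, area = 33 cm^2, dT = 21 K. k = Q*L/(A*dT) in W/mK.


k = 121*14.2/1000/(33/10000*21) = 24.79 W/mK

24.79


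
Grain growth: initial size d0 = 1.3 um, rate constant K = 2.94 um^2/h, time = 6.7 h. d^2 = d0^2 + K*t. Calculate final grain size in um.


d^2 = 1.3^2 + 2.94*6.7 = 21.388
d = sqrt(21.388) = 4.62 um

4.62


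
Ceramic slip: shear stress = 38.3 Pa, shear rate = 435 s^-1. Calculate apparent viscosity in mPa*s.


eta = tau/gamma * 1000 = 38.3/435 * 1000 = 88.0 mPa*s

88.0


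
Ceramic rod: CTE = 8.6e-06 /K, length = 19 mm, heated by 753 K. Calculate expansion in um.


dL = 8.6e-06 * 19 * 753 * 1000 = 123.04 um

123.04


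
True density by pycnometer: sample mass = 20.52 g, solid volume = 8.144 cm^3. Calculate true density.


TD = 20.52 / 8.144 = 2.52 g/cm^3

2.52


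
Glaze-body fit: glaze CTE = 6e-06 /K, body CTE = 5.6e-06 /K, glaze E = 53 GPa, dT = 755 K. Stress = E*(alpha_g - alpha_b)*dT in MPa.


Stress = 53*1000*(6e-06 - 5.6e-06)*755 = 16.0 MPa

16.0


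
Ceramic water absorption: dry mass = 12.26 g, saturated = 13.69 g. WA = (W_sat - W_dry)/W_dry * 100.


WA = (13.69 - 12.26) / 12.26 * 100 = 11.66%

11.66


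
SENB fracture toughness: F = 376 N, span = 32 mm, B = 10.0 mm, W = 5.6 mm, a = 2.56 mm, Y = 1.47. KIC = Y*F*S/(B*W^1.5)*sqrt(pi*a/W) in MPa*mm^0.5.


KIC = 1.47*376*32/(10.0*5.6^1.5)*sqrt(pi*2.56/5.6) = 159.95

159.95


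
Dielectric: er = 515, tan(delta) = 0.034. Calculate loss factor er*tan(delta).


Loss = 515 * 0.034 = 17.51

17.51


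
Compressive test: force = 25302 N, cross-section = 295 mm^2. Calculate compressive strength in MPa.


CS = 25302 / 295 = 85.8 MPa

85.8


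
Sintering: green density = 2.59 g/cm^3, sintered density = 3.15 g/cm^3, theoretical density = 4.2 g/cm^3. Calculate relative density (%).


Relative = 3.15 / 4.2 * 100 = 75.0%

75.0


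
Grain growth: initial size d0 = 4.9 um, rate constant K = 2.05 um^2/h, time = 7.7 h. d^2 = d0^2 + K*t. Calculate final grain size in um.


d^2 = 4.9^2 + 2.05*7.7 = 39.795
d = sqrt(39.795) = 6.31 um

6.31


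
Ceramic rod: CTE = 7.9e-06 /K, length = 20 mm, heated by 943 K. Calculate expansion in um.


dL = 7.9e-06 * 20 * 943 * 1000 = 148.994 um

148.994


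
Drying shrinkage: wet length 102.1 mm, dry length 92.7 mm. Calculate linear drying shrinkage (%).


DS = (102.1 - 92.7) / 102.1 * 100 = 9.21%

9.21


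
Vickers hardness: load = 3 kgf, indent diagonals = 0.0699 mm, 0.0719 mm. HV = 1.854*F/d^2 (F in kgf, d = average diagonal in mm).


d_avg = (0.0699+0.0719)/2 = 0.0709 mm
HV = 1.854*3/0.0709^2 = 1106

1106


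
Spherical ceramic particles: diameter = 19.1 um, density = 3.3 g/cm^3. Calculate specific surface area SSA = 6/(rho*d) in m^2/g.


SSA = 6 / (3.3 * 19.1) = 0.095 m^2/g

0.095


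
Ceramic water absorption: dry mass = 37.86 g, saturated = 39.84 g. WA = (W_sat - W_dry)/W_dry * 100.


WA = (39.84 - 37.86) / 37.86 * 100 = 5.23%

5.23


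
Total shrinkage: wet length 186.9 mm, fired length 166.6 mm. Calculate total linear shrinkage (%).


TS = (186.9 - 166.6) / 186.9 * 100 = 10.86%

10.86


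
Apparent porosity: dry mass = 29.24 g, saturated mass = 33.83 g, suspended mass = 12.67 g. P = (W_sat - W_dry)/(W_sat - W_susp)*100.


P = (33.83 - 29.24) / (33.83 - 12.67) * 100 = 4.59 / 21.16 * 100 = 21.7%

21.7


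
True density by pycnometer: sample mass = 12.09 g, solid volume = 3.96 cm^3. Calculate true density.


TD = 12.09 / 3.96 = 3.053 g/cm^3

3.053


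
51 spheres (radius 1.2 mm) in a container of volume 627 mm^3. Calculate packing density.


V_sphere = 4/3*pi*1.2^3 = 7.2382 mm^3
Total V = 51*7.2382 = 369.1482 mm^3
PD = 369.1482 / 627 = 0.589

0.589


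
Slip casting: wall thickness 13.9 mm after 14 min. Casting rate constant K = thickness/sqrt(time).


K = 13.9 / sqrt(14) = 13.9 / 3.7417 = 3.715 mm/min^0.5

3.715


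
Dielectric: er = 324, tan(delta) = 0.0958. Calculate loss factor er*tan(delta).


Loss = 324 * 0.0958 = 31.039

31.039


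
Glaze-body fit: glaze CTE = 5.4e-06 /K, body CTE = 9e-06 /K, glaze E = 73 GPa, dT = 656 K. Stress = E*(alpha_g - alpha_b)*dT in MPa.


Stress = 73*1000*(5.4e-06 - 9e-06)*656 = -172.4 MPa

-172.4


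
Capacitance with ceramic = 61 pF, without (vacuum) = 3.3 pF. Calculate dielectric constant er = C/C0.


er = 61 / 3.3 = 18.48

18.48


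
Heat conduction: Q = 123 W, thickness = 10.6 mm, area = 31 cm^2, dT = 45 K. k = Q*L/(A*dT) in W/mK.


k = 123*10.6/1000/(31/10000*45) = 9.35 W/mK

9.35


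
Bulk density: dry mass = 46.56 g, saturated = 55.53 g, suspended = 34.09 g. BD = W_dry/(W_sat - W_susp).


BD = 46.56 / (55.53 - 34.09) = 46.56 / 21.44 = 2.172 g/cm^3

2.172


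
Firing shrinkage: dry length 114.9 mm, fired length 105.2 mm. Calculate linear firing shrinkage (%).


FS = (114.9 - 105.2) / 114.9 * 100 = 8.44%

8.44


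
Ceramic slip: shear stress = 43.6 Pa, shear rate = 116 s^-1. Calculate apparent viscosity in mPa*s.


eta = tau/gamma * 1000 = 43.6/116 * 1000 = 375.9 mPa*s

375.9


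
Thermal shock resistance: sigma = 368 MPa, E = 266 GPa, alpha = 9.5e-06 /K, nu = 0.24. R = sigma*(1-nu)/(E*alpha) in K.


R = 368*(1-0.24)/(266*1000*9.5e-06) = 111 K

111


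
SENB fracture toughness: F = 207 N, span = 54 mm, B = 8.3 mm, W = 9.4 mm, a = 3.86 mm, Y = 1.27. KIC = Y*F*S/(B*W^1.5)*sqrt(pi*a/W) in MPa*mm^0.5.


KIC = 1.27*207*54/(8.3*9.4^1.5)*sqrt(pi*3.86/9.4) = 67.41

67.41


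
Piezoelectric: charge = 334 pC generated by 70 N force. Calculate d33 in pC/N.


d33 = 334 / 70 = 4.8 pC/N

4.8


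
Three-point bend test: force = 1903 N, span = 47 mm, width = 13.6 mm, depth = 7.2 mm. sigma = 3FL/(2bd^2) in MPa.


sigma = 3*1903*47/(2*13.6*7.2^2) = 190.3 MPa

190.3


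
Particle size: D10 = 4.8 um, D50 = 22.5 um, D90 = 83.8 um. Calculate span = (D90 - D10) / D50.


Span = (83.8 - 4.8) / 22.5 = 79.0 / 22.5 = 3.511

3.511


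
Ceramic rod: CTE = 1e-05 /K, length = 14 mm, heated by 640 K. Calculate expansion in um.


dL = 1e-05 * 14 * 640 * 1000 = 89.6 um

89.6


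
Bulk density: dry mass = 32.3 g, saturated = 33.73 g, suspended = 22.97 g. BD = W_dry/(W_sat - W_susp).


BD = 32.3 / (33.73 - 22.97) = 32.3 / 10.76 = 3.002 g/cm^3

3.002


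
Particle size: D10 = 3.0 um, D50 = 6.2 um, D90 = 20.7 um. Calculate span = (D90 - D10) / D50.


Span = (20.7 - 3.0) / 6.2 = 17.7 / 6.2 = 2.855

2.855


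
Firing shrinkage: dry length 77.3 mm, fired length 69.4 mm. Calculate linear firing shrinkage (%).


FS = (77.3 - 69.4) / 77.3 * 100 = 10.22%

10.22


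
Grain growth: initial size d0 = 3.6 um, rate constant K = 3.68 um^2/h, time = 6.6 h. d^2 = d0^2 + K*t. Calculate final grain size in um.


d^2 = 3.6^2 + 3.68*6.6 = 37.248
d = sqrt(37.248) = 6.1 um

6.1


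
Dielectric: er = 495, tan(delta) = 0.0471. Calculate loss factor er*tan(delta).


Loss = 495 * 0.0471 = 23.315

23.315


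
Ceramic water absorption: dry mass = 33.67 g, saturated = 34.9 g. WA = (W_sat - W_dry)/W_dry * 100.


WA = (34.9 - 33.67) / 33.67 * 100 = 3.65%

3.65


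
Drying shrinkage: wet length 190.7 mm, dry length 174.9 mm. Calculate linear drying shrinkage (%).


DS = (190.7 - 174.9) / 190.7 * 100 = 8.29%

8.29


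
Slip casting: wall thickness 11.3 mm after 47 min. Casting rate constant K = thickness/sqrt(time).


K = 11.3 / sqrt(47) = 11.3 / 6.8557 = 1.648 mm/min^0.5

1.648


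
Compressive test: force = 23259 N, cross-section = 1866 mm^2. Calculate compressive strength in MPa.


CS = 23259 / 1866 = 12.5 MPa

12.5


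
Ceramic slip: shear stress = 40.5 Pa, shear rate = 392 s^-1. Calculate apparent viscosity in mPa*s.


eta = tau/gamma * 1000 = 40.5/392 * 1000 = 103.3 mPa*s

103.3


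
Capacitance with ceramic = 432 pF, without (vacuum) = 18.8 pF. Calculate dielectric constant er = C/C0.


er = 432 / 18.8 = 22.98

22.98


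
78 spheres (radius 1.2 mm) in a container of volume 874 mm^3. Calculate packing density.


V_sphere = 4/3*pi*1.2^3 = 7.2382 mm^3
Total V = 78*7.2382 = 564.5796 mm^3
PD = 564.5796 / 874 = 0.646

0.646


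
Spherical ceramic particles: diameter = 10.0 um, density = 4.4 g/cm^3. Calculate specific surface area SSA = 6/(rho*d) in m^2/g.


SSA = 6 / (4.4 * 10.0) = 0.136 m^2/g

0.136


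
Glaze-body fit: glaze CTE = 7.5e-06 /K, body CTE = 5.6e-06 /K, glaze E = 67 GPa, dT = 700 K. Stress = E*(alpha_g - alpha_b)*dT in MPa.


Stress = 67*1000*(7.5e-06 - 5.6e-06)*700 = 89.1 MPa

89.1


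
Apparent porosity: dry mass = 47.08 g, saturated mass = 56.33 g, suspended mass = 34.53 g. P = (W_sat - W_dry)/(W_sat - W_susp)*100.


P = (56.33 - 47.08) / (56.33 - 34.53) * 100 = 9.25 / 21.8 * 100 = 42.4%

42.4


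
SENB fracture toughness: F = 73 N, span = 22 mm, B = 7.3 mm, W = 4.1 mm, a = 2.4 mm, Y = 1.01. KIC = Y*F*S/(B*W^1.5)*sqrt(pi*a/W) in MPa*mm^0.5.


KIC = 1.01*73*22/(7.3*4.1^1.5)*sqrt(pi*2.4/4.1) = 36.3

36.3


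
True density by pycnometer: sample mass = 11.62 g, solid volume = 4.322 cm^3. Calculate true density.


TD = 11.62 / 4.322 = 2.689 g/cm^3

2.689


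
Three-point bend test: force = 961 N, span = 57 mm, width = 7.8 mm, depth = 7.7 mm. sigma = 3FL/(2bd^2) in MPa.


sigma = 3*961*57/(2*7.8*7.7^2) = 177.7 MPa

177.7


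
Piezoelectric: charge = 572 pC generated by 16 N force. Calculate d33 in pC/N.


d33 = 572 / 16 = 35.8 pC/N

35.8


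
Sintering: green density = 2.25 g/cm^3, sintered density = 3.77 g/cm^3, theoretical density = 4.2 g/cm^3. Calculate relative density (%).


Relative = 3.77 / 4.2 * 100 = 89.8%

89.8


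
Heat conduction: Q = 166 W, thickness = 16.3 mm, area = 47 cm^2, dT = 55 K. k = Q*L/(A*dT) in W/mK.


k = 166*16.3/1000/(47/10000*55) = 10.47 W/mK

10.47


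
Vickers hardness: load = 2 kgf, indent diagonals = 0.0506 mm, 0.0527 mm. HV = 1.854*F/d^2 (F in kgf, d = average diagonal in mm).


d_avg = (0.0506+0.0527)/2 = 0.05165 mm
HV = 1.854*2/0.05165^2 = 1390

1390


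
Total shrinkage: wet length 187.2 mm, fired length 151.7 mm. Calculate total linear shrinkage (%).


TS = (187.2 - 151.7) / 187.2 * 100 = 18.96%

18.96


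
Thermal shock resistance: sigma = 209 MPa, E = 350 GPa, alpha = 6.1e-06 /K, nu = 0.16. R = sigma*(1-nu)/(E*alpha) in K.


R = 209*(1-0.16)/(350*1000*6.1e-06) = 82 K

82


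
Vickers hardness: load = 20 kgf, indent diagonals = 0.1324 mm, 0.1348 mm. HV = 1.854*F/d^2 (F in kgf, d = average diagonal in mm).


d_avg = (0.1324+0.1348)/2 = 0.1336 mm
HV = 1.854*20/0.1336^2 = 2077

2077


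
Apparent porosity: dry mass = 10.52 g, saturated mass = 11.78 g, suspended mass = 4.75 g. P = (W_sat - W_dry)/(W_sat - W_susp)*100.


P = (11.78 - 10.52) / (11.78 - 4.75) * 100 = 1.26 / 7.03 * 100 = 17.9%

17.9


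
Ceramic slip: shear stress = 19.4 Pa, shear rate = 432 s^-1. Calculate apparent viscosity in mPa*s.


eta = tau/gamma * 1000 = 19.4/432 * 1000 = 44.9 mPa*s

44.9


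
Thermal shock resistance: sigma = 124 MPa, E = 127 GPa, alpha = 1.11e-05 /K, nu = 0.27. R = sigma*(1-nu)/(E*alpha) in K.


R = 124*(1-0.27)/(127*1000*1.11e-05) = 64 K

64


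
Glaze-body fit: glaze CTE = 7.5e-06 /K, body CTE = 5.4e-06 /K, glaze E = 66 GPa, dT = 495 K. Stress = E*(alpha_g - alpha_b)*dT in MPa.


Stress = 66*1000*(7.5e-06 - 5.4e-06)*495 = 68.6 MPa

68.6


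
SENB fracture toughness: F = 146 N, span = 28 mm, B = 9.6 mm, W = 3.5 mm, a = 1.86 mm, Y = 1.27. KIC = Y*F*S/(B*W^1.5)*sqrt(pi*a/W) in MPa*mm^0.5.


KIC = 1.27*146*28/(9.6*3.5^1.5)*sqrt(pi*1.86/3.5) = 106.72

106.72


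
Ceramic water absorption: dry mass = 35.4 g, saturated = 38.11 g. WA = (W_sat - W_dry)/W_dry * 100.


WA = (38.11 - 35.4) / 35.4 * 100 = 7.66%

7.66


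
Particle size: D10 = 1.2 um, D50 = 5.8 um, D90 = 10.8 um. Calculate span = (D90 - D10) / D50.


Span = (10.8 - 1.2) / 5.8 = 9.6 / 5.8 = 1.655

1.655


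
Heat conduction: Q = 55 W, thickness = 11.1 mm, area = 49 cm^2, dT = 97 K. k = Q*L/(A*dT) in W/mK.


k = 55*11.1/1000/(49/10000*97) = 1.28 W/mK

1.28


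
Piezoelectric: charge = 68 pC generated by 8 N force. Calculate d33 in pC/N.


d33 = 68 / 8 = 8.5 pC/N

8.5


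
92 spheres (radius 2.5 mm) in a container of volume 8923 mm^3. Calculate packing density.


V_sphere = 4/3*pi*2.5^3 = 65.4498 mm^3
Total V = 92*65.4498 = 6021.3816 mm^3
PD = 6021.3816 / 8923 = 0.675

0.675


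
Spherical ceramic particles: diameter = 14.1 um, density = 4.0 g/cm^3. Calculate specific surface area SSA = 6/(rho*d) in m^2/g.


SSA = 6 / (4.0 * 14.1) = 0.106 m^2/g

0.106


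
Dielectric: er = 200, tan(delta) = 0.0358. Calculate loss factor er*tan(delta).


Loss = 200 * 0.0358 = 7.16

7.16


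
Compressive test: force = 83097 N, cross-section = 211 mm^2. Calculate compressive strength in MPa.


CS = 83097 / 211 = 393.8 MPa

393.8


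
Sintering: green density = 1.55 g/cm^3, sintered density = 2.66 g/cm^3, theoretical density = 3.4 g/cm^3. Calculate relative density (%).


Relative = 2.66 / 3.4 * 100 = 78.2%

78.2


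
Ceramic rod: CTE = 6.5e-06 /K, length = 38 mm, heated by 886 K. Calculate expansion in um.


dL = 6.5e-06 * 38 * 886 * 1000 = 218.842 um

218.842


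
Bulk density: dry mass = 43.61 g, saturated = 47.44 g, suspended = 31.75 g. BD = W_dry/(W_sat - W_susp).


BD = 43.61 / (47.44 - 31.75) = 43.61 / 15.69 = 2.779 g/cm^3

2.779


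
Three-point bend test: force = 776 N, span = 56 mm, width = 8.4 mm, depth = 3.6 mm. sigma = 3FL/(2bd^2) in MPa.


sigma = 3*776*56/(2*8.4*3.6^2) = 598.8 MPa

598.8


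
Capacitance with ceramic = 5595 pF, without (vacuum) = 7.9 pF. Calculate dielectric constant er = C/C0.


er = 5595 / 7.9 = 708.23

708.23


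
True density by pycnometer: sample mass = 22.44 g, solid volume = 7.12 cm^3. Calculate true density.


TD = 22.44 / 7.12 = 3.152 g/cm^3

3.152


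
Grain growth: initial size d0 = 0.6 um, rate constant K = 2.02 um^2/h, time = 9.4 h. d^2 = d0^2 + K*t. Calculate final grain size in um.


d^2 = 0.6^2 + 2.02*9.4 = 19.348
d = sqrt(19.348) = 4.4 um

4.4


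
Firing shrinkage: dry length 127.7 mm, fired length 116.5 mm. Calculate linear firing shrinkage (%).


FS = (127.7 - 116.5) / 127.7 * 100 = 8.77%

8.77


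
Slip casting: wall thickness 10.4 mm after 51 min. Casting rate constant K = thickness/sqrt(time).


K = 10.4 / sqrt(51) = 10.4 / 7.1414 = 1.456 mm/min^0.5

1.456


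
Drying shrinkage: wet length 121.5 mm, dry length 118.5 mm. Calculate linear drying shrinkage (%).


DS = (121.5 - 118.5) / 121.5 * 100 = 2.47%

2.47


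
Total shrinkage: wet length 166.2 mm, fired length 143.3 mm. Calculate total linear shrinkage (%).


TS = (166.2 - 143.3) / 166.2 * 100 = 13.78%

13.78


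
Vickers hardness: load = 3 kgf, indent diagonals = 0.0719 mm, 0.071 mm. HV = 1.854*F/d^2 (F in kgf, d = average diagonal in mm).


d_avg = (0.0719+0.071)/2 = 0.07145 mm
HV = 1.854*3/0.07145^2 = 1089

1089


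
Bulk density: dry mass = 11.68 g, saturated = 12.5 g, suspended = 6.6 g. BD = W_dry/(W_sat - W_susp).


BD = 11.68 / (12.5 - 6.6) = 11.68 / 5.9 = 1.98 g/cm^3

1.98


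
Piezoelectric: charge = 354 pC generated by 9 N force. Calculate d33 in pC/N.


d33 = 354 / 9 = 39.3 pC/N

39.3


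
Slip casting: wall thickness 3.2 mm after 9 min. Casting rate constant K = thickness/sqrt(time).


K = 3.2 / sqrt(9) = 3.2 / 3.0 = 1.067 mm/min^0.5

1.067


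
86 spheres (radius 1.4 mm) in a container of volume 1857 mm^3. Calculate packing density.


V_sphere = 4/3*pi*1.4^3 = 11.494 mm^3
Total V = 86*11.494 = 988.484 mm^3
PD = 988.484 / 1857 = 0.532

0.532


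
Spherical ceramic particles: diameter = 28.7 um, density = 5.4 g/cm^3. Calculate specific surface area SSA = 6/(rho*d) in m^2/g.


SSA = 6 / (5.4 * 28.7) = 0.039 m^2/g

0.039


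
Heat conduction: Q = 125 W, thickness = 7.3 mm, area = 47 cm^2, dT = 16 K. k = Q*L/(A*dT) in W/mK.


k = 125*7.3/1000/(47/10000*16) = 12.13 W/mK

12.13


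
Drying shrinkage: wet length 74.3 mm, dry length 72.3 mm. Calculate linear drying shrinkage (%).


DS = (74.3 - 72.3) / 74.3 * 100 = 2.69%

2.69


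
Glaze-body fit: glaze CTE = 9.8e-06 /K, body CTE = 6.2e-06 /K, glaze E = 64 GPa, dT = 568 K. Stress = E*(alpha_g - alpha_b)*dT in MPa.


Stress = 64*1000*(9.8e-06 - 6.2e-06)*568 = 130.9 MPa

130.9


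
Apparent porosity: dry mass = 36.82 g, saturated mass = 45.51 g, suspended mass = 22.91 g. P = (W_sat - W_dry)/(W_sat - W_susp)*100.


P = (45.51 - 36.82) / (45.51 - 22.91) * 100 = 8.69 / 22.6 * 100 = 38.5%

38.5


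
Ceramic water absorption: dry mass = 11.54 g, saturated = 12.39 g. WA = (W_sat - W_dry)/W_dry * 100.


WA = (12.39 - 11.54) / 11.54 * 100 = 7.37%

7.37


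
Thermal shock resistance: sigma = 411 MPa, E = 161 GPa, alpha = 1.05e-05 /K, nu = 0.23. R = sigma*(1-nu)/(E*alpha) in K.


R = 411*(1-0.23)/(161*1000*1.05e-05) = 187 K

187


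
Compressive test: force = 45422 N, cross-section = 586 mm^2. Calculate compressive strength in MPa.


CS = 45422 / 586 = 77.5 MPa

77.5


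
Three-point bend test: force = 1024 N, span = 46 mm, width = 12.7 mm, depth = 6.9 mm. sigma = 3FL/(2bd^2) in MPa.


sigma = 3*1024*46/(2*12.7*6.9^2) = 116.9 MPa

116.9


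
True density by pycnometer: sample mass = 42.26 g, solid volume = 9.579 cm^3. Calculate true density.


TD = 42.26 / 9.579 = 4.412 g/cm^3

4.412


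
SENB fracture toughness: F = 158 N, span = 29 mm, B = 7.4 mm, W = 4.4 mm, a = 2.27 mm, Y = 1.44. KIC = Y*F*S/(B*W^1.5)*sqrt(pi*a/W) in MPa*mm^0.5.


KIC = 1.44*158*29/(7.4*4.4^1.5)*sqrt(pi*2.27/4.4) = 122.99

122.99


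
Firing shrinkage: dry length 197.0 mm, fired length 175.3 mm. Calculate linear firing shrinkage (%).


FS = (197.0 - 175.3) / 197.0 * 100 = 11.02%

11.02


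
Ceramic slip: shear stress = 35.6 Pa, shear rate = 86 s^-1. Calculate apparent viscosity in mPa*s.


eta = tau/gamma * 1000 = 35.6/86 * 1000 = 414.0 mPa*s

414.0


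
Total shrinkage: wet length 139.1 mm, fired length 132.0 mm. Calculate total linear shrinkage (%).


TS = (139.1 - 132.0) / 139.1 * 100 = 5.1%

5.1


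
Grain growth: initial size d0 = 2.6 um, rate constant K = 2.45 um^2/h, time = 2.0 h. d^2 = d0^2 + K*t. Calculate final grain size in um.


d^2 = 2.6^2 + 2.45*2.0 = 11.66
d = sqrt(11.66) = 3.41 um

3.41


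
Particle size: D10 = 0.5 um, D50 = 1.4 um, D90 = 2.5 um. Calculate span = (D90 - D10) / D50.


Span = (2.5 - 0.5) / 1.4 = 2.0 / 1.4 = 1.429

1.429


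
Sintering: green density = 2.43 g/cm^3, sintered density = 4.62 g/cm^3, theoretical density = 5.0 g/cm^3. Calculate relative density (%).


Relative = 4.62 / 5.0 * 100 = 92.4%

92.4


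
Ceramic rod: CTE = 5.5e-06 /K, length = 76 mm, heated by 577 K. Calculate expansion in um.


dL = 5.5e-06 * 76 * 577 * 1000 = 241.186 um

241.186


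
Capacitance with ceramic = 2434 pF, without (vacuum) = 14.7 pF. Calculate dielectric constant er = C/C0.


er = 2434 / 14.7 = 165.58

165.58


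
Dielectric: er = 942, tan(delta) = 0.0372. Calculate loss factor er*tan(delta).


Loss = 942 * 0.0372 = 35.042

35.042


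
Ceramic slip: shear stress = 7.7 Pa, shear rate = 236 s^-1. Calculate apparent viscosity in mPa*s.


eta = tau/gamma * 1000 = 7.7/236 * 1000 = 32.6 mPa*s

32.6


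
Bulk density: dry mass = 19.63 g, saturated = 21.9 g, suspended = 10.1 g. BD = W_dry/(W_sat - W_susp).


BD = 19.63 / (21.9 - 10.1) = 19.63 / 11.8 = 1.664 g/cm^3

1.664


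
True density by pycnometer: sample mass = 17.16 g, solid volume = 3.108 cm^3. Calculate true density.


TD = 17.16 / 3.108 = 5.521 g/cm^3

5.521


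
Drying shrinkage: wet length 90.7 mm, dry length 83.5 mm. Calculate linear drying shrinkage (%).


DS = (90.7 - 83.5) / 90.7 * 100 = 7.94%

7.94


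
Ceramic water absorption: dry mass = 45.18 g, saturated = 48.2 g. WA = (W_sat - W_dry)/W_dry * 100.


WA = (48.2 - 45.18) / 45.18 * 100 = 6.68%

6.68


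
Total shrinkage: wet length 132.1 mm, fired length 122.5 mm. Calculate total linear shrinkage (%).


TS = (132.1 - 122.5) / 132.1 * 100 = 7.27%

7.27


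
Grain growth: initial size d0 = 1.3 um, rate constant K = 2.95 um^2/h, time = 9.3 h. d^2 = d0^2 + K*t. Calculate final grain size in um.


d^2 = 1.3^2 + 2.95*9.3 = 29.125
d = sqrt(29.125) = 5.4 um

5.4


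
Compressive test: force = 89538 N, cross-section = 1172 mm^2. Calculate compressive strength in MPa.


CS = 89538 / 1172 = 76.4 MPa

76.4


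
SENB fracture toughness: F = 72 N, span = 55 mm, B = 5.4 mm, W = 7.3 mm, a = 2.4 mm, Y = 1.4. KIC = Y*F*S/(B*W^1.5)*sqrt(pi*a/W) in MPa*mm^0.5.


KIC = 1.4*72*55/(5.4*7.3^1.5)*sqrt(pi*2.4/7.3) = 52.9

52.9


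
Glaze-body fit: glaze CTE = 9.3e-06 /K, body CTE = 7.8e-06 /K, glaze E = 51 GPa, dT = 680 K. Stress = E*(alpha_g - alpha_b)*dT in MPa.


Stress = 51*1000*(9.3e-06 - 7.8e-06)*680 = 52.0 MPa

52.0


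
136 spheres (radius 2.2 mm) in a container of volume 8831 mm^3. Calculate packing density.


V_sphere = 4/3*pi*2.2^3 = 44.6022 mm^3
Total V = 136*44.6022 = 6065.8992 mm^3
PD = 6065.8992 / 8831 = 0.687

0.687


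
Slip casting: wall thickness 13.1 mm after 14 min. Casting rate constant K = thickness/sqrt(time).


K = 13.1 / sqrt(14) = 13.1 / 3.7417 = 3.501 mm/min^0.5

3.501


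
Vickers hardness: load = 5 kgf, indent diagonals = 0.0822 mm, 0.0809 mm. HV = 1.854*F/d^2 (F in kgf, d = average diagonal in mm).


d_avg = (0.0822+0.0809)/2 = 0.08155 mm
HV = 1.854*5/0.08155^2 = 1394

1394


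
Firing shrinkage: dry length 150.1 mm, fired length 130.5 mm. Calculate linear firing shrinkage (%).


FS = (150.1 - 130.5) / 150.1 * 100 = 13.06%

13.06


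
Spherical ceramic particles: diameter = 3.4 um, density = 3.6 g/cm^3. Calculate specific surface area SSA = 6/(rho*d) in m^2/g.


SSA = 6 / (3.6 * 3.4) = 0.49 m^2/g

0.49


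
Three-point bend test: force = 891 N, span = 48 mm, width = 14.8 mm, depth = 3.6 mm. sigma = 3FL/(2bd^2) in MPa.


sigma = 3*891*48/(2*14.8*3.6^2) = 334.5 MPa

334.5


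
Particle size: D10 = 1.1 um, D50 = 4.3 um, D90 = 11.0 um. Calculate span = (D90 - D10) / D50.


Span = (11.0 - 1.1) / 4.3 = 9.9 / 4.3 = 2.302

2.302


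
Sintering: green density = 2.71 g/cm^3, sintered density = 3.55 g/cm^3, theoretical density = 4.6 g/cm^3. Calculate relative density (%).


Relative = 3.55 / 4.6 * 100 = 77.2%

77.2


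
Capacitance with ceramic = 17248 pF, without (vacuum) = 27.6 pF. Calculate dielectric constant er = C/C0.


er = 17248 / 27.6 = 624.93

624.93


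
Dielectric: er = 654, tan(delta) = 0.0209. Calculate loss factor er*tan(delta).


Loss = 654 * 0.0209 = 13.669

13.669
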